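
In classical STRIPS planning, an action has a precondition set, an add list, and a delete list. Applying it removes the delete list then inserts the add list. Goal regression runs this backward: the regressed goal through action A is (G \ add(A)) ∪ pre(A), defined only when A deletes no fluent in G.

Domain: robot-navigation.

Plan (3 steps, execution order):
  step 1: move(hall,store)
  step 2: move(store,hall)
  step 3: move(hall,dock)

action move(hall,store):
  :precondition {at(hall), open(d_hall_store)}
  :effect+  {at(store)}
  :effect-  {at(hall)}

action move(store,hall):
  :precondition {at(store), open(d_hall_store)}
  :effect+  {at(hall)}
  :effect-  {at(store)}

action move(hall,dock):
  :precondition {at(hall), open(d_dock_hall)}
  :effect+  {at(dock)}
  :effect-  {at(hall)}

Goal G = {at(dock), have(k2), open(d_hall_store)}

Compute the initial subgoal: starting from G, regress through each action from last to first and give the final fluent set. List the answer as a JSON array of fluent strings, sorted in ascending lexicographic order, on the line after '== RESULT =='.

Work backward from the goal:
  through step 3 (move(hall,dock)): drop {at(dock)}, keep {have(k2), open(d_hall_store)}, require {at(hall), open(d_dock_hall)}
    → {at(hall), have(k2), open(d_dock_hall), open(d_hall_store)}
  through step 2 (move(store,hall)): drop {at(hall)}, keep {have(k2), open(d_dock_hall), open(d_hall_store)}, require {at(store), open(d_hall_store)}
    → {at(store), have(k2), open(d_dock_hall), open(d_hall_store)}
  through step 1 (move(hall,store)): drop {at(store)}, keep {have(k2), open(d_dock_hall), open(d_hall_store)}, require {at(hall), open(d_hall_store)}
    → {at(hall), have(k2), open(d_dock_hall), open(d_hall_store)}

== RESULT ==
["at(hall)", "have(k2)", "open(d_dock_hall)", "open(d_hall_store)"]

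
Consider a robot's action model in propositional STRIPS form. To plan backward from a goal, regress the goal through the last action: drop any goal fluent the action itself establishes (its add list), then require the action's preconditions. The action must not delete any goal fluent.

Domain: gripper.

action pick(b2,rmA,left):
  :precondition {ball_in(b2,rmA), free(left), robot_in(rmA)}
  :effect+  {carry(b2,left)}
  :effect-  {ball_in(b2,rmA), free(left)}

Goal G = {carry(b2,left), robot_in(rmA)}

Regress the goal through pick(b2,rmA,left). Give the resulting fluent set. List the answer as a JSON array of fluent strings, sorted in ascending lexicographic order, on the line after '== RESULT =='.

Compute (G \ add) ∪ pre:
  G ∩ del = {}  (empty — regression defined)
  G \ add = {carry(b2,left), robot_in(rmA)} \ {carry(b2,left)} = {robot_in(rmA)}
  ∪ pre   = {robot_in(rmA)} ∪ {ball_in(b2,rmA), free(left), robot_in(rmA)}
          = {ball_in(b2,rmA), free(left), robot_in(rmA)}

== RESULT ==
["ball_in(b2,rmA)", "free(left)", "robot_in(rmA)"]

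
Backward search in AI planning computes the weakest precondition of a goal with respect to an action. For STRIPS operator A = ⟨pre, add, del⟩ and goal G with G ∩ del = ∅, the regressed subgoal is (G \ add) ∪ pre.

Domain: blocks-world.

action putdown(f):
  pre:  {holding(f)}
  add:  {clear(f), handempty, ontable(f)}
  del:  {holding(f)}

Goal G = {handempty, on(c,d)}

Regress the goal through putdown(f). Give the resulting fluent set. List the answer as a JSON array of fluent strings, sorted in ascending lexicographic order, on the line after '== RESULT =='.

Compute (G \ add) ∪ pre:
  G ∩ del = {}  (empty — regression defined)
  G \ add = {handempty, on(c,d)} \ {clear(f), handempty, ontable(f)} = {on(c,d)}
  ∪ pre   = {on(c,d)} ∪ {holding(f)}
          = {holding(f), on(c,d)}

== RESULT ==
["holding(f)", "on(c,d)"]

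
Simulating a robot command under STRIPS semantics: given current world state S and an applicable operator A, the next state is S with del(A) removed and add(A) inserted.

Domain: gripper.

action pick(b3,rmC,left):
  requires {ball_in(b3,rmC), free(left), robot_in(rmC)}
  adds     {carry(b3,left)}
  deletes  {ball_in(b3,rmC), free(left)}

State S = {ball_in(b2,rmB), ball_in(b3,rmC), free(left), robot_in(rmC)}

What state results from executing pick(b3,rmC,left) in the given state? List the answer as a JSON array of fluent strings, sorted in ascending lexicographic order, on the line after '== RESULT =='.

Progress:
  pre ⊆ S: {ball_in(b3,rmC), free(left), robot_in(rmC)} ⊆ S  — applicable
  S \ del = {ball_in(b2,rmB), robot_in(rmC)}
  ∪ add   = {ball_in(b2,rmB), carry(b3,left), robot_in(rmC)}

== RESULT ==
["ball_in(b2,rmB)", "carry(b3,left)", "robot_in(rmC)"]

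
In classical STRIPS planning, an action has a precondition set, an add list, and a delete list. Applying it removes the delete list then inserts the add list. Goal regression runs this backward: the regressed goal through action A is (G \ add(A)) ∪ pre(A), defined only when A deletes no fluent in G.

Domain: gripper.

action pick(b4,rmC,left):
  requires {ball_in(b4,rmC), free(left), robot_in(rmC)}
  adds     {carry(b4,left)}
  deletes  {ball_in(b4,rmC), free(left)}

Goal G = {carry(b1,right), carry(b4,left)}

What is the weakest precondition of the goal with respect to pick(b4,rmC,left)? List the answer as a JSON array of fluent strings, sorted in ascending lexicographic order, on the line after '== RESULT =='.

Compute (G \ add) ∪ pre:
  G ∩ del = {}  (empty — regression defined)
  G \ add = {carry(b1,right), carry(b4,left)} \ {carry(b4,left)} = {carry(b1,right)}
  ∪ pre   = {carry(b1,right)} ∪ {ball_in(b4,rmC), free(left), robot_in(rmC)}
          = {ball_in(b4,rmC), carry(b1,right), free(left), robot_in(rmC)}

== RESULT ==
["ball_in(b4,rmC)", "carry(b1,right)", "free(left)", "robot_in(rmC)"]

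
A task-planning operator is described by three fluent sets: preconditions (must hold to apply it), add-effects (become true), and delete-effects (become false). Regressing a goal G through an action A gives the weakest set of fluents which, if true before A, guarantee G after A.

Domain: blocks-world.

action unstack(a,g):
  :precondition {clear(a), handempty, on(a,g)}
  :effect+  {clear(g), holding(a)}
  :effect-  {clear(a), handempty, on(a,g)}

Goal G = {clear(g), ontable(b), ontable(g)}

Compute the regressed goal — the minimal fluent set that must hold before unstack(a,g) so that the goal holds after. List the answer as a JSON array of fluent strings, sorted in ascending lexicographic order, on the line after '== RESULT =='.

Compute (G \ add) ∪ pre:
  G ∩ del = {}  (empty — regression defined)
  G \ add = {clear(g), ontable(b), ontable(g)} \ {clear(g), holding(a)} = {ontable(b), ontable(g)}
  ∪ pre   = {ontable(b), ontable(g)} ∪ {clear(a), handempty, on(a,g)}
          = {clear(a), handempty, on(a,g), ontable(b), ontable(g)}

== RESULT ==
["clear(a)", "handempty", "on(a,g)", "ontable(b)", "ontable(g)"]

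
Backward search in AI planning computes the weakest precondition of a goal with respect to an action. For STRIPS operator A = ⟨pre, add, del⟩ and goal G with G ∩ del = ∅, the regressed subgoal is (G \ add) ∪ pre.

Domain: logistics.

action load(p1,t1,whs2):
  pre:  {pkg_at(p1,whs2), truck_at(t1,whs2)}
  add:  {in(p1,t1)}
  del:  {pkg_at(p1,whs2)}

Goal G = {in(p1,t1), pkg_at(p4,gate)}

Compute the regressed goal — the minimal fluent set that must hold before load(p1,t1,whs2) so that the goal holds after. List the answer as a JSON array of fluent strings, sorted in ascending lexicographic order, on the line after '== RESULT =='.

Regress:
  G ∩ del = {}  (empty — regression defined)
  G \ add = {in(p1,t1), pkg_at(p4,gate)} \ {in(p1,t1)} = {pkg_at(p4,gate)}
  ∪ pre   = {pkg_at(p4,gate)} ∪ {pkg_at(p1,whs2), truck_at(t1,whs2)}
          = {pkg_at(p1,whs2), pkg_at(p4,gate), truck_at(t1,whs2)}

== RESULT ==
["pkg_at(p1,whs2)", "pkg_at(p4,gate)", "truck_at(t1,whs2)"]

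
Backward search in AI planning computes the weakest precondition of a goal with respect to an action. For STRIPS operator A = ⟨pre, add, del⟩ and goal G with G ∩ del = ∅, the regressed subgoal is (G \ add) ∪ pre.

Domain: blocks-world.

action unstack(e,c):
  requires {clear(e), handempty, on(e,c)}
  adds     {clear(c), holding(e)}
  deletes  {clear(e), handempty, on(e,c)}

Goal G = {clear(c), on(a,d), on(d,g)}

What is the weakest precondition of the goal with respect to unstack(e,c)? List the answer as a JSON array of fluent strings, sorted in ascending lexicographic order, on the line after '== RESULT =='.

Regress:
  G ∩ del = {}  (empty — regression defined)
  G \ add = {clear(c), on(a,d), on(d,g)} \ {clear(c), holding(e)} = {on(a,d), on(d,g)}
  ∪ pre   = {on(a,d), on(d,g)} ∪ {clear(e), handempty, on(e,c)}
          = {clear(e), handempty, on(a,d), on(d,g), on(e,c)}

== RESULT ==
["clear(e)", "handempty", "on(a,d)", "on(d,g)", "on(e,c)"]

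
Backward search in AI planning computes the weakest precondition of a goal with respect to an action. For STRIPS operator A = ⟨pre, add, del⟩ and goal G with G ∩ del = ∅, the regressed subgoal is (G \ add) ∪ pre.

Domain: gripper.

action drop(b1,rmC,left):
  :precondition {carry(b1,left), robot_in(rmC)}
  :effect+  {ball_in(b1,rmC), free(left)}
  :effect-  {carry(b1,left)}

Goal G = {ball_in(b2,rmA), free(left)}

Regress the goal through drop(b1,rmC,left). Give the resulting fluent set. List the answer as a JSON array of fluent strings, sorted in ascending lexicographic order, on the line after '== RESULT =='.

Regress:
  G ∩ del = {}  (empty — regression defined)
  G \ add = {ball_in(b2,rmA), free(left)} \ {ball_in(b1,rmC), free(left)} = {ball_in(b2,rmA)}
  ∪ pre   = {ball_in(b2,rmA)} ∪ {carry(b1,left), robot_in(rmC)}
          = {ball_in(b2,rmA), carry(b1,left), robot_in(rmC)}

== RESULT ==
["ball_in(b2,rmA)", "carry(b1,left)", "robot_in(rmC)"]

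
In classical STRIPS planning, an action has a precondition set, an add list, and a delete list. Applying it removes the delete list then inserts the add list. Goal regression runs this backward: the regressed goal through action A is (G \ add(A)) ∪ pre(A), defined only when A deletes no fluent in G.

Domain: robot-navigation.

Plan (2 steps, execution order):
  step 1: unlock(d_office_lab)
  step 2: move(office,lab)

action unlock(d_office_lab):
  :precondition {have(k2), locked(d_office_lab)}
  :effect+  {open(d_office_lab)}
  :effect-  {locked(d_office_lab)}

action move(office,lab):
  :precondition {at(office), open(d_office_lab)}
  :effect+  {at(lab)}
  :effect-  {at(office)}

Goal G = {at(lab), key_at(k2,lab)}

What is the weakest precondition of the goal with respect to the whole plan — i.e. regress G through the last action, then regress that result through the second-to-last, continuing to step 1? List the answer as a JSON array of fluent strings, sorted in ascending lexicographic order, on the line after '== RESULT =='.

Regress step by step:
  through step 2 (move(office,lab)): drop {at(lab)}, keep {key_at(k2,lab)}, require {at(office), open(d_office_lab)}
    → {at(office), key_at(k2,lab), open(d_office_lab)}
  through step 1 (unlock(d_office_lab)): drop {open(d_office_lab)}, keep {at(office), key_at(k2,lab)}, require {have(k2), locked(d_office_lab)}
    → {at(office), have(k2), key_at(k2,lab), locked(d_office_lab)}

== RESULT ==
["at(office)", "have(k2)", "key_at(k2,lab)", "locked(d_office_lab)"]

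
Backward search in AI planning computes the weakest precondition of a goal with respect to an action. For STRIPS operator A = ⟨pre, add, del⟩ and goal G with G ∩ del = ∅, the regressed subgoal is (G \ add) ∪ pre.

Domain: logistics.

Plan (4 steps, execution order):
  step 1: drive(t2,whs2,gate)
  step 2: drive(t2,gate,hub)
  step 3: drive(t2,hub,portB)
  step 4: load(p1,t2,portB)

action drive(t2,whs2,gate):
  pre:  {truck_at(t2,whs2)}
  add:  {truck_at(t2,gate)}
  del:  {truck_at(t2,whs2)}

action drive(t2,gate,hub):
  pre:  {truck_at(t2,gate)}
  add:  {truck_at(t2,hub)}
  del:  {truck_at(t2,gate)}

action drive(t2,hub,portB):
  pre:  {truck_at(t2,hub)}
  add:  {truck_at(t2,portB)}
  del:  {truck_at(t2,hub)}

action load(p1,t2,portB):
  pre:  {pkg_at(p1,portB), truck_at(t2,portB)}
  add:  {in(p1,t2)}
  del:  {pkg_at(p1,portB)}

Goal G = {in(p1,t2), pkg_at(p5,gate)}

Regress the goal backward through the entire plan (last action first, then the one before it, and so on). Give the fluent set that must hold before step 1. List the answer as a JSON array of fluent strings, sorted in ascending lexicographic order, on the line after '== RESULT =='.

Regress step by step:
  through step 4 (load(p1,t2,portB)): drop {in(p1,t2)}, keep {pkg_at(p5,gate)}, require {pkg_at(p1,portB), truck_at(t2,portB)}
    → {pkg_at(p1,portB), pkg_at(p5,gate), truck_at(t2,portB)}
  through step 3 (drive(t2,hub,portB)): drop {truck_at(t2,portB)}, keep {pkg_at(p1,portB), pkg_at(p5,gate)}, require {truck_at(t2,hub)}
    → {pkg_at(p1,portB), pkg_at(p5,gate), truck_at(t2,hub)}
  through step 2 (drive(t2,gate,hub)): drop {truck_at(t2,hub)}, keep {pkg_at(p1,portB), pkg_at(p5,gate)}, require {truck_at(t2,gate)}
    → {pkg_at(p1,portB), pkg_at(p5,gate), truck_at(t2,gate)}
  through step 1 (drive(t2,whs2,gate)): drop {truck_at(t2,gate)}, keep {pkg_at(p1,portB), pkg_at(p5,gate)}, require {truck_at(t2,whs2)}
    → {pkg_at(p1,portB), pkg_at(p5,gate), truck_at(t2,whs2)}

== RESULT ==
["pkg_at(p1,portB)", "pkg_at(p5,gate)", "truck_at(t2,whs2)"]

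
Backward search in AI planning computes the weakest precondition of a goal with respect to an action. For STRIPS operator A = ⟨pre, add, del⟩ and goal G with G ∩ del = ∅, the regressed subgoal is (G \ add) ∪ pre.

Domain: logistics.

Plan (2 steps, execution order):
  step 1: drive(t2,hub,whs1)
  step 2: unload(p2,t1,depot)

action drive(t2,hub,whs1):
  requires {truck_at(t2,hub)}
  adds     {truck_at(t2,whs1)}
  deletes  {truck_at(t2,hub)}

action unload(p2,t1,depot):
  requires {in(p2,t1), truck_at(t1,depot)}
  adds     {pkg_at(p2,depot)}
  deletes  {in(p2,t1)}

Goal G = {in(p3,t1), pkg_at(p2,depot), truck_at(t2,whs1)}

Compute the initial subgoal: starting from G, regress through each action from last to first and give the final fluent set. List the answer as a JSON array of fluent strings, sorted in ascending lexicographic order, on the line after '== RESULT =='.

Work backward from the goal:
  through step 2 (unload(p2,t1,depot)): drop {pkg_at(p2,depot)}, keep {in(p3,t1), truck_at(t2,whs1)}, require {in(p2,t1), truck_at(t1,depot)}
    → {in(p2,t1), in(p3,t1), truck_at(t1,depot), truck_at(t2,whs1)}
  through step 1 (drive(t2,hub,whs1)): drop {truck_at(t2,whs1)}, keep {in(p2,t1), in(p3,t1), truck_at(t1,depot)}, require {truck_at(t2,hub)}
    → {in(p2,t1), in(p3,t1), truck_at(t1,depot), truck_at(t2,hub)}

== RESULT ==
["in(p2,t1)", "in(p3,t1)", "truck_at(t1,depot)", "truck_at(t2,hub)"]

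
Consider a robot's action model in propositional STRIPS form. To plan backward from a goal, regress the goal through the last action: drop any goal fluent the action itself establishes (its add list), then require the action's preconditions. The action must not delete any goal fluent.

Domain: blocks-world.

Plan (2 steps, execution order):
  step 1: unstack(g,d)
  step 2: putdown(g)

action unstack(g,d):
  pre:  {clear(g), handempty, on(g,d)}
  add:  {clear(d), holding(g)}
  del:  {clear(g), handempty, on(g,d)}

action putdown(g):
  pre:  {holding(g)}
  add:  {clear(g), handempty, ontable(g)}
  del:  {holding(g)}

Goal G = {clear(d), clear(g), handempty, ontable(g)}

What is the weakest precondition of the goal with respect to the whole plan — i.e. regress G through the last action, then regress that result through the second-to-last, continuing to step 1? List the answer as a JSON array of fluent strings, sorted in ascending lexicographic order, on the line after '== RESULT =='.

Regress step by step:
  through step 2 (putdown(g)): drop {clear(g), handempty, ontable(g)}, keep {clear(d)}, require {holding(g)}
    → {clear(d), holding(g)}
  through step 1 (unstack(g,d)): drop {clear(d), holding(g)}, keep {}, require {clear(g), handempty, on(g,d)}
    → {clear(g), handempty, on(g,d)}

== RESULT ==
["clear(g)", "handempty", "on(g,d)"]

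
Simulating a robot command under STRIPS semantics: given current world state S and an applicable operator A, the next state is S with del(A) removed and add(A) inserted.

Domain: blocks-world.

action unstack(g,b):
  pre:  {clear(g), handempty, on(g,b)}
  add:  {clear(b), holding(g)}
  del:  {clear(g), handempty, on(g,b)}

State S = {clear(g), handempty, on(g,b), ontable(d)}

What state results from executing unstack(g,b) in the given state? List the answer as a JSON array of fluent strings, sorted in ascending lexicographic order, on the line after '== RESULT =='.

Progress:
  pre ⊆ S: {clear(g), handempty, on(g,b)} ⊆ S  — applicable
  S \ del = {ontable(d)}
  ∪ add   = {clear(b), holding(g), ontable(d)}

== RESULT ==
["clear(b)", "holding(g)", "ontable(d)"]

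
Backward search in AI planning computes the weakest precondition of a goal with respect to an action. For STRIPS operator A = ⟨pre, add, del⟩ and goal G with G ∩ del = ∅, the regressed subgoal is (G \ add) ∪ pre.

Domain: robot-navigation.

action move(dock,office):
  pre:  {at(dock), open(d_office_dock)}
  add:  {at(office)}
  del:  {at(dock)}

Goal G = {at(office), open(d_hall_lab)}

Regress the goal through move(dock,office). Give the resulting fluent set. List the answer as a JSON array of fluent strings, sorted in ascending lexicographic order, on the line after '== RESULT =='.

Compute (G \ add) ∪ pre:
  G ∩ del = {}  (empty — regression defined)
  G \ add = {at(office), open(d_hall_lab)} \ {at(office)} = {open(d_hall_lab)}
  ∪ pre   = {open(d_hall_lab)} ∪ {at(dock), open(d_office_dock)}
          = {at(dock), open(d_hall_lab), open(d_office_dock)}

== RESULT ==
["at(dock)", "open(d_hall_lab)", "open(d_office_dock)"]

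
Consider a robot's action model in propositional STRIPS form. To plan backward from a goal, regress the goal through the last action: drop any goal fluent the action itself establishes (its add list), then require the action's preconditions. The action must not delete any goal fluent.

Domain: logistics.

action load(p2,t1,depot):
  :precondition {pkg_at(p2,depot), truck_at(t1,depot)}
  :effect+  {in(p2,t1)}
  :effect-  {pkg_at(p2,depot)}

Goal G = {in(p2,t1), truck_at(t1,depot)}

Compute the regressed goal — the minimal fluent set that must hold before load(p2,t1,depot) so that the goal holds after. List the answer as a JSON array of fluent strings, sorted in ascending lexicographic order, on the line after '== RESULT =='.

Compute (G \ add) ∪ pre:
  G ∩ del = {}  (empty — regression defined)
  G \ add = {in(p2,t1), truck_at(t1,depot)} \ {in(p2,t1)} = {truck_at(t1,depot)}
  ∪ pre   = {truck_at(t1,depot)} ∪ {pkg_at(p2,depot), truck_at(t1,depot)}
          = {pkg_at(p2,depot), truck_at(t1,depot)}

== RESULT ==
["pkg_at(p2,depot)", "truck_at(t1,depot)"]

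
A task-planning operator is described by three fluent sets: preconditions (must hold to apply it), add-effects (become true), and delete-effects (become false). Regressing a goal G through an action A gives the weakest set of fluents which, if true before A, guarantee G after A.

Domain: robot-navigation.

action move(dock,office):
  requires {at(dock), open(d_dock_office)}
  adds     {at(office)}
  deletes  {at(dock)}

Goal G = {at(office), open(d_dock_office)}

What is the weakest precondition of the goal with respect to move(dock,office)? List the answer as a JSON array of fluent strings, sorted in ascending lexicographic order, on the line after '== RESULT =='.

Compute (G \ add) ∪ pre:
  G ∩ del = {}  (empty — regression defined)
  G \ add = {at(office), open(d_dock_office)} \ {at(office)} = {open(d_dock_office)}
  ∪ pre   = {open(d_dock_office)} ∪ {at(dock), open(d_dock_office)}
          = {at(dock), open(d_dock_office)}

== RESULT ==
["at(dock)", "open(d_dock_office)"]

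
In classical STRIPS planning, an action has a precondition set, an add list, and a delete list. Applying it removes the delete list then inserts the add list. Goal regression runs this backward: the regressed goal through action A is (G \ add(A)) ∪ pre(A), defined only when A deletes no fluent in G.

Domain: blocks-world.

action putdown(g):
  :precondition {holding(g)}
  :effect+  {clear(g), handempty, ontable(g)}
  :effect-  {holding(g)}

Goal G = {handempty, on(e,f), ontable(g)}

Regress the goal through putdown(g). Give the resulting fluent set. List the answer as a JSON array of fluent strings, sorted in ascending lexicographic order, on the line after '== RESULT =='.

Compute (G \ add) ∪ pre:
  G ∩ del = {}  (empty — regression defined)
  G \ add = {handempty, on(e,f), ontable(g)} \ {clear(g), handempty, ontable(g)} = {on(e,f)}
  ∪ pre   = {on(e,f)} ∪ {holding(g)}
          = {holding(g), on(e,f)}

== RESULT ==
["holding(g)", "on(e,f)"]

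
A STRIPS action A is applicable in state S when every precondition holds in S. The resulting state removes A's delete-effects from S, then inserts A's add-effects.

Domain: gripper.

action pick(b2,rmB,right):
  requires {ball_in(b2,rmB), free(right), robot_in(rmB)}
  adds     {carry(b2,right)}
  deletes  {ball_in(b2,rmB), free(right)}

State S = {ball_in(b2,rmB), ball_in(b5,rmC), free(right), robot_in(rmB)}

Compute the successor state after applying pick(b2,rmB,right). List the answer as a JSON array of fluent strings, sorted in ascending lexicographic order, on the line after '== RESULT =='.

Compute (S \ del) ∪ add:
  pre ⊆ S: {ball_in(b2,rmB), free(right), robot_in(rmB)} ⊆ S  — applicable
  S \ del = {ball_in(b5,rmC), robot_in(rmB)}
  ∪ add   = {ball_in(b5,rmC), carry(b2,right), robot_in(rmB)}

== RESULT ==
["ball_in(b5,rmC)", "carry(b2,right)", "robot_in(rmB)"]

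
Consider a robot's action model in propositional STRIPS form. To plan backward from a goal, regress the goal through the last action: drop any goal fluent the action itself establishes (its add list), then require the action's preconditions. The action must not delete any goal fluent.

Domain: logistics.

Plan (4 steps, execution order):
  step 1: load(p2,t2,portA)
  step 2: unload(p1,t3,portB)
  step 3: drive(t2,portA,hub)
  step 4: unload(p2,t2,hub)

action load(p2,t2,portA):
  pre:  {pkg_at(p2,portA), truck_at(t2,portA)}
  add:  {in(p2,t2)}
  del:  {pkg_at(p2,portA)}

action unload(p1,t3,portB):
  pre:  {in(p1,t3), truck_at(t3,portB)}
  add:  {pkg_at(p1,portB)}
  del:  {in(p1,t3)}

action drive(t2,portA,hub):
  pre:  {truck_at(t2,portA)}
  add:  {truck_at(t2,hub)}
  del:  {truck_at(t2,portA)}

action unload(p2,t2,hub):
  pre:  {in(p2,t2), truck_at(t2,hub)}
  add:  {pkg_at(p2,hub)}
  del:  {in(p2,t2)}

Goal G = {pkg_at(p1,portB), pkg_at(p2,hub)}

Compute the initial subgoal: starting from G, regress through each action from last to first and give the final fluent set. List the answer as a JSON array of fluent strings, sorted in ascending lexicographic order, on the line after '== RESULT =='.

Regress step by step:
  through step 4 (unload(p2,t2,hub)): drop {pkg_at(p2,hub)}, keep {pkg_at(p1,portB)}, require {in(p2,t2), truck_at(t2,hub)}
    → {in(p2,t2), pkg_at(p1,portB), truck_at(t2,hub)}
  through step 3 (drive(t2,portA,hub)): drop {truck_at(t2,hub)}, keep {in(p2,t2), pkg_at(p1,portB)}, require {truck_at(t2,portA)}
    → {in(p2,t2), pkg_at(p1,portB), truck_at(t2,portA)}
  through step 2 (unload(p1,t3,portB)): drop {pkg_at(p1,portB)}, keep {in(p2,t2), truck_at(t2,portA)}, require {in(p1,t3), truck_at(t3,portB)}
    → {in(p1,t3), in(p2,t2), truck_at(t2,portA), truck_at(t3,portB)}
  through step 1 (load(p2,t2,portA)): drop {in(p2,t2)}, keep {in(p1,t3), truck_at(t2,portA), truck_at(t3,portB)}, require {pkg_at(p2,portA), truck_at(t2,portA)}
    → {in(p1,t3), pkg_at(p2,portA), truck_at(t2,portA), truck_at(t3,portB)}

== RESULT ==
["in(p1,t3)", "pkg_at(p2,portA)", "truck_at(t2,portA)", "truck_at(t3,portB)"]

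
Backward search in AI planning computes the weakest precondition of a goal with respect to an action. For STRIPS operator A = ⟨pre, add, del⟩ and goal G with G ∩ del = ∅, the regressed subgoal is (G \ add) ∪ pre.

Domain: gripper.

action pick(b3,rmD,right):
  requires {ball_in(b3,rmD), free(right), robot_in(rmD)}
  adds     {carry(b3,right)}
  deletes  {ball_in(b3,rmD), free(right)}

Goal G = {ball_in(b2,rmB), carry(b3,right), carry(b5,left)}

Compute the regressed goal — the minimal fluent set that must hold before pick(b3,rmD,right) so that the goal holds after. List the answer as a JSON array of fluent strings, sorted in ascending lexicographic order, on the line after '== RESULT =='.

Compute (G \ add) ∪ pre:
  G ∩ del = {}  (empty — regression defined)
  G \ add = {ball_in(b2,rmB), carry(b3,right), carry(b5,left)} \ {carry(b3,right)} = {ball_in(b2,rmB), carry(b5,left)}
  ∪ pre   = {ball_in(b2,rmB), carry(b5,left)} ∪ {ball_in(b3,rmD), free(right), robot_in(rmD)}
          = {ball_in(b2,rmB), ball_in(b3,rmD), carry(b5,left), free(right), robot_in(rmD)}

== RESULT ==
["ball_in(b2,rmB)", "ball_in(b3,rmD)", "carry(b5,left)", "free(right)", "robot_in(rmD)"]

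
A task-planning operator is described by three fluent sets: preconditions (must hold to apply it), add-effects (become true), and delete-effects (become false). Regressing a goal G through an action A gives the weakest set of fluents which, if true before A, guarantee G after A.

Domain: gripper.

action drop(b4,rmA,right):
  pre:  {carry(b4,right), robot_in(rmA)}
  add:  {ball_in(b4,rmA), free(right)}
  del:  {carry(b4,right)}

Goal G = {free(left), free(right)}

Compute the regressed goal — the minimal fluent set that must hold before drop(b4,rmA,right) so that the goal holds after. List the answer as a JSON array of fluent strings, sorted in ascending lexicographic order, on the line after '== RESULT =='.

Compute (G \ add) ∪ pre:
  G ∩ del = {}  (empty — regression defined)
  G \ add = {free(left), free(right)} \ {ball_in(b4,rmA), free(right)} = {free(left)}
  ∪ pre   = {free(left)} ∪ {carry(b4,right), robot_in(rmA)}
          = {carry(b4,right), free(left), robot_in(rmA)}

== RESULT ==
["carry(b4,right)", "free(left)", "robot_in(rmA)"]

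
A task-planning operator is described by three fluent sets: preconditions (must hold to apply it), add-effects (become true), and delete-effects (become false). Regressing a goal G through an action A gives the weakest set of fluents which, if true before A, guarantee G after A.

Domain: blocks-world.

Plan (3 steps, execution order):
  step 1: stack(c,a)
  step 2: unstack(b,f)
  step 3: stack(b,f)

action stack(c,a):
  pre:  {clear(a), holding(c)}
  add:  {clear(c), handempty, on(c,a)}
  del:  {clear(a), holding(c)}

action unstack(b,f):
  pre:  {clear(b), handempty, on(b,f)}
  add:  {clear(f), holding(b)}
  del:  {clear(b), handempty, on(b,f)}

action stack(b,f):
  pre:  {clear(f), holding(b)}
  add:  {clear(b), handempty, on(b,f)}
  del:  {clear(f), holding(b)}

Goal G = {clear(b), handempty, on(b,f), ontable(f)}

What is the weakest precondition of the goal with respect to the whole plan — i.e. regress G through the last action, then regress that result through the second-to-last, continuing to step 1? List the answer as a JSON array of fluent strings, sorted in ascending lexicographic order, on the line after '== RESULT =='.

Regress step by step:
  through step 3 (stack(b,f)): drop {clear(b), handempty, on(b,f)}, keep {ontable(f)}, require {clear(f), holding(b)}
    → {clear(f), holding(b), ontable(f)}
  through step 2 (unstack(b,f)): drop {clear(f), holding(b)}, keep {ontable(f)}, require {clear(b), handempty, on(b,f)}
    → {clear(b), handempty, on(b,f), ontable(f)}
  through step 1 (stack(c,a)): drop {handempty}, keep {clear(b), on(b,f), ontable(f)}, require {clear(a), holding(c)}
    → {clear(a), clear(b), holding(c), on(b,f), ontable(f)}

== RESULT ==
["clear(a)", "clear(b)", "holding(c)", "on(b,f)", "ontable(f)"]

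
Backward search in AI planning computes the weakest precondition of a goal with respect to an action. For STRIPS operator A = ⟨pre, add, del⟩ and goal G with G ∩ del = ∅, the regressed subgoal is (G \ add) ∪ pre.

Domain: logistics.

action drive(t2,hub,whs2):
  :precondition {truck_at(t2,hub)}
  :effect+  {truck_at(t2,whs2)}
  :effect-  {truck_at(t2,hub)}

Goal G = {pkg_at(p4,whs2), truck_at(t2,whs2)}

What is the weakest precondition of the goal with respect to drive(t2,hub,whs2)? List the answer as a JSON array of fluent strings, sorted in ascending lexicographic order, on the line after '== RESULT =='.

Regress:
  G ∩ del = {}  (empty — regression defined)
  G \ add = {pkg_at(p4,whs2), truck_at(t2,whs2)} \ {truck_at(t2,whs2)} = {pkg_at(p4,whs2)}
  ∪ pre   = {pkg_at(p4,whs2)} ∪ {truck_at(t2,hub)}
          = {pkg_at(p4,whs2), truck_at(t2,hub)}

== RESULT ==
["pkg_at(p4,whs2)", "truck_at(t2,hub)"]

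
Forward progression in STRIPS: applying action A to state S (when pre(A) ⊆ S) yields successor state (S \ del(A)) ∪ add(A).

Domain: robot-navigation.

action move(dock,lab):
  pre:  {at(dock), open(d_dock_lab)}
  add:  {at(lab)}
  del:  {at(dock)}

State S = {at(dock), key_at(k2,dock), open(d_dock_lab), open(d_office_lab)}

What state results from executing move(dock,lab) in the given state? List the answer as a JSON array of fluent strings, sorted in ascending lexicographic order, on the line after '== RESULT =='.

Compute (S \ del) ∪ add:
  pre ⊆ S: {at(dock), open(d_dock_lab)} ⊆ S  — applicable
  S \ del = {key_at(k2,dock), open(d_dock_lab), open(d_office_lab)}
  ∪ add   = {at(lab), key_at(k2,dock), open(d_dock_lab), open(d_office_lab)}

== RESULT ==
["at(lab)", "key_at(k2,dock)", "open(d_dock_lab)", "open(d_office_lab)"]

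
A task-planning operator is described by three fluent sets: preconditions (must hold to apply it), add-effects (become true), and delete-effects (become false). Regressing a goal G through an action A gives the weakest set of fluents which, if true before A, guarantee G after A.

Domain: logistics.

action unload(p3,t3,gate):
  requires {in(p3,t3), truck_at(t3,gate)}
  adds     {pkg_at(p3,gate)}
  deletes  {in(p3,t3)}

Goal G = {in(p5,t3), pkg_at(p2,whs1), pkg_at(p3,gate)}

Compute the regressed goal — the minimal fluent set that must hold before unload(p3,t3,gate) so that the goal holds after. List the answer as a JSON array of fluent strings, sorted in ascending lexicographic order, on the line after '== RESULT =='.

Regress:
  G ∩ del = {}  (empty — regression defined)
  G \ add = {in(p5,t3), pkg_at(p2,whs1), pkg_at(p3,gate)} \ {pkg_at(p3,gate)} = {in(p5,t3), pkg_at(p2,whs1)}
  ∪ pre   = {in(p5,t3), pkg_at(p2,whs1)} ∪ {in(p3,t3), truck_at(t3,gate)}
          = {in(p3,t3), in(p5,t3), pkg_at(p2,whs1), truck_at(t3,gate)}

== RESULT ==
["in(p3,t3)", "in(p5,t3)", "pkg_at(p2,whs1)", "truck_at(t3,gate)"]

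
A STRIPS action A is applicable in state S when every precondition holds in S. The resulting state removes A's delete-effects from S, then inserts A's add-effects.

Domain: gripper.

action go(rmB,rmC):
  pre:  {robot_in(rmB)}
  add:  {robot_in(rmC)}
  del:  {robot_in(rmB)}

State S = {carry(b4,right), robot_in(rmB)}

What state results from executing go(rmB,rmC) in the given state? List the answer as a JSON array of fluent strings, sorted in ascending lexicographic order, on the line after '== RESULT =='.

Progress:
  pre ⊆ S: {robot_in(rmB)} ⊆ S  — applicable
  S \ del = {carry(b4,right)}
  ∪ add   = {carry(b4,right), robot_in(rmC)}

== RESULT ==
["carry(b4,right)", "robot_in(rmC)"]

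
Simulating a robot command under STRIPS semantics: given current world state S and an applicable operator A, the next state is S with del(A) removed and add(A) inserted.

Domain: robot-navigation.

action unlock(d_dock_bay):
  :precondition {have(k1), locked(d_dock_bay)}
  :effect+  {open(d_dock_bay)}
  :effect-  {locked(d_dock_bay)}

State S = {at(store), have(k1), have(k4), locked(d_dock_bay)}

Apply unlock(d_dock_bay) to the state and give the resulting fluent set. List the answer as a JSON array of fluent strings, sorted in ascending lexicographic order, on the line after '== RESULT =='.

Progress:
  pre ⊆ S: {have(k1), locked(d_dock_bay)} ⊆ S  — applicable
  S \ del = {at(store), have(k1), have(k4)}
  ∪ add   = {at(store), have(k1), have(k4), open(d_dock_bay)}

== RESULT ==
["at(store)", "have(k1)", "have(k4)", "open(d_dock_bay)"]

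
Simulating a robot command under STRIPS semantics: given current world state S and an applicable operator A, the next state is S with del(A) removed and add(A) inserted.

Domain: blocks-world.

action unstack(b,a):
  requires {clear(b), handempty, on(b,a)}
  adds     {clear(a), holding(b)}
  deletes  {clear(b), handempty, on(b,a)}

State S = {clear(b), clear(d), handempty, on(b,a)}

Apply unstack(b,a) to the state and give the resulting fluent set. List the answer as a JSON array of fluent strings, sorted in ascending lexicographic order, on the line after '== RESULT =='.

Progress:
  pre ⊆ S: {clear(b), handempty, on(b,a)} ⊆ S  — applicable
  S \ del = {clear(d)}
  ∪ add   = {clear(a), clear(d), holding(b)}

== RESULT ==
["clear(a)", "clear(d)", "holding(b)"]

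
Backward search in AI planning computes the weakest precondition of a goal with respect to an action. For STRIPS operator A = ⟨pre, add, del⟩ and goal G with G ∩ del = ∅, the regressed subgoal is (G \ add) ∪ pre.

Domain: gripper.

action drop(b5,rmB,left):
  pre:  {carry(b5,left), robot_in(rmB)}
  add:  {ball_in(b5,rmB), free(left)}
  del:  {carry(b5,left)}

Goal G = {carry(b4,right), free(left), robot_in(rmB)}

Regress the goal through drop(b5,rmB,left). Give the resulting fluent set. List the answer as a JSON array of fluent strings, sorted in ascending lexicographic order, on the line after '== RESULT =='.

Regress:
  G ∩ del = {}  (empty — regression defined)
  G \ add = {carry(b4,right), free(left), robot_in(rmB)} \ {ball_in(b5,rmB), free(left)} = {carry(b4,right), robot_in(rmB)}
  ∪ pre   = {carry(b4,right), robot_in(rmB)} ∪ {carry(b5,left), robot_in(rmB)}
          = {carry(b4,right), carry(b5,left), robot_in(rmB)}

== RESULT ==
["carry(b4,right)", "carry(b5,left)", "robot_in(rmB)"]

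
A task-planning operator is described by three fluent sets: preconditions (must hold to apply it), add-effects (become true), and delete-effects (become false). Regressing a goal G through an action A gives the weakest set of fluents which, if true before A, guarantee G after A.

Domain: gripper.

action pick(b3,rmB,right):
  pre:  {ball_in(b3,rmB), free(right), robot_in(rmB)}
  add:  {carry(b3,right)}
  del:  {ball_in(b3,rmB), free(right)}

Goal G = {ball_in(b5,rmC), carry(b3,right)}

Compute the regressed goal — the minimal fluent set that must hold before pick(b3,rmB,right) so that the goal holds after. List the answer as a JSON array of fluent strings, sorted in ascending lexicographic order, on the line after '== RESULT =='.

Compute (G \ add) ∪ pre:
  G ∩ del = {}  (empty — regression defined)
  G \ add = {ball_in(b5,rmC), carry(b3,right)} \ {carry(b3,right)} = {ball_in(b5,rmC)}
  ∪ pre   = {ball_in(b5,rmC)} ∪ {ball_in(b3,rmB), free(right), robot_in(rmB)}
          = {ball_in(b3,rmB), ball_in(b5,rmC), free(right), robot_in(rmB)}

== RESULT ==
["ball_in(b3,rmB)", "ball_in(b5,rmC)", "free(right)", "robot_in(rmB)"]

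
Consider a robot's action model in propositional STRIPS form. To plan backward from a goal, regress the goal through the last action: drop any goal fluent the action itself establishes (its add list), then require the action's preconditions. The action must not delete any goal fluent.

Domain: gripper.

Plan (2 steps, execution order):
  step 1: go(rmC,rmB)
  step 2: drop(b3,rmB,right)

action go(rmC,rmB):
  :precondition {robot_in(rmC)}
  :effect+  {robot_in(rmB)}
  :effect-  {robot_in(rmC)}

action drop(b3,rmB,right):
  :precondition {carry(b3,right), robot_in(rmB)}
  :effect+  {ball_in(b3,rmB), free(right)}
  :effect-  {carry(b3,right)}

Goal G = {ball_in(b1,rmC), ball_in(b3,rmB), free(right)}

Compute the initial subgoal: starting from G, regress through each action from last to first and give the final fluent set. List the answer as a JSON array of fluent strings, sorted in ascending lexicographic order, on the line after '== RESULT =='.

Regress step by step:
  through step 2 (drop(b3,rmB,right)): drop {ball_in(b3,rmB), free(right)}, keep {ball_in(b1,rmC)}, require {carry(b3,right), robot_in(rmB)}
    → {ball_in(b1,rmC), carry(b3,right), robot_in(rmB)}
  through step 1 (go(rmC,rmB)): drop {robot_in(rmB)}, keep {ball_in(b1,rmC), carry(b3,right)}, require {robot_in(rmC)}
    → {ball_in(b1,rmC), carry(b3,right), robot_in(rmC)}

== RESULT ==
["ball_in(b1,rmC)", "carry(b3,right)", "robot_in(rmC)"]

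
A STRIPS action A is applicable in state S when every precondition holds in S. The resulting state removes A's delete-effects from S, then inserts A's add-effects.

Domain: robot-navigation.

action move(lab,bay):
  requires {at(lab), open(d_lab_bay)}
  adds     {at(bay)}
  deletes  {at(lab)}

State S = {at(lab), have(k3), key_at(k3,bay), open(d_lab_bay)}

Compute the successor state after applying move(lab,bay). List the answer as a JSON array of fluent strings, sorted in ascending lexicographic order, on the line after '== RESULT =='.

Compute (S \ del) ∪ add:
  pre ⊆ S: {at(lab), open(d_lab_bay)} ⊆ S  — applicable
  S \ del = {have(k3), key_at(k3,bay), open(d_lab_bay)}
  ∪ add   = {at(bay), have(k3), key_at(k3,bay), open(d_lab_bay)}

== RESULT ==
["at(bay)", "have(k3)", "key_at(k3,bay)", "open(d_lab_bay)"]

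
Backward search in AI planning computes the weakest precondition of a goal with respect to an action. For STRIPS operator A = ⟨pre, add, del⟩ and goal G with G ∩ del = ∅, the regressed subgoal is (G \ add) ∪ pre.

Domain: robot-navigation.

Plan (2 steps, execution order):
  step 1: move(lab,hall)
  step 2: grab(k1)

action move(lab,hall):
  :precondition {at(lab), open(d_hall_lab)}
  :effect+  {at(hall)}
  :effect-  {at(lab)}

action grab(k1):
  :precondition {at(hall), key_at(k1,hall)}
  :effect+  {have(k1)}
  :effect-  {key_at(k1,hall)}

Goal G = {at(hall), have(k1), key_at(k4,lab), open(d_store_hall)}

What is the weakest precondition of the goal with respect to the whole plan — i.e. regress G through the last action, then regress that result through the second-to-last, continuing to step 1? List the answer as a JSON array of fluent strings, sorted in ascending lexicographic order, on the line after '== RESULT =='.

Regress step by step:
  through step 2 (grab(k1)): drop {have(k1)}, keep {at(hall), key_at(k4,lab), open(d_store_hall)}, require {at(hall), key_at(k1,hall)}
    → {at(hall), key_at(k1,hall), key_at(k4,lab), open(d_store_hall)}
  through step 1 (move(lab,hall)): drop {at(hall)}, keep {key_at(k1,hall), key_at(k4,lab), open(d_store_hall)}, require {at(lab), open(d_hall_lab)}
    → {at(lab), key_at(k1,hall), key_at(k4,lab), open(d_hall_lab), open(d_store_hall)}

== RESULT ==
["at(lab)", "key_at(k1,hall)", "key_at(k4,lab)", "open(d_hall_lab)", "open(d_store_hall)"]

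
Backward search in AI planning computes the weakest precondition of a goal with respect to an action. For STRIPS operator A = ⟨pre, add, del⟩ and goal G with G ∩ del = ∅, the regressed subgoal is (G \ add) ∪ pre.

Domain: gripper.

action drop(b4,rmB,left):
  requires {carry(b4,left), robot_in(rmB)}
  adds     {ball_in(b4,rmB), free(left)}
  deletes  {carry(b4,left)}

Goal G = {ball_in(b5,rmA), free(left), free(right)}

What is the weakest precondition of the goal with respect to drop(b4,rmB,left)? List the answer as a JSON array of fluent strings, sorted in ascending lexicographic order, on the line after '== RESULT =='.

Compute (G \ add) ∪ pre:
  G ∩ del = {}  (empty — regression defined)
  G \ add = {ball_in(b5,rmA), free(left), free(right)} \ {ball_in(b4,rmB), free(left)} = {ball_in(b5,rmA), free(right)}
  ∪ pre   = {ball_in(b5,rmA), free(right)} ∪ {carry(b4,left), robot_in(rmB)}
          = {ball_in(b5,rmA), carry(b4,left), free(right), robot_in(rmB)}

== RESULT ==
["ball_in(b5,rmA)", "carry(b4,left)", "free(right)", "robot_in(rmB)"]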